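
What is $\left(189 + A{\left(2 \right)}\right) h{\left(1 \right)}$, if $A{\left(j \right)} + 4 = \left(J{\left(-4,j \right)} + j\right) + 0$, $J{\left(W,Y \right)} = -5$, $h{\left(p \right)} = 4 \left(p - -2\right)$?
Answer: $2184$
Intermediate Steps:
$h{\left(p \right)} = 8 + 4 p$ ($h{\left(p \right)} = 4 \left(p + 2\right) = 4 \left(2 + p\right) = 8 + 4 p$)
$A{\left(j \right)} = -9 + j$ ($A{\left(j \right)} = -4 + \left(\left(-5 + j\right) + 0\right) = -4 + \left(-5 + j\right) = -9 + j$)
$\left(189 + A{\left(2 \right)}\right) h{\left(1 \right)} = \left(189 + \left(-9 + 2\right)\right) \left(8 + 4 \cdot 1\right) = \left(189 - 7\right) \left(8 + 4\right) = 182 \cdot 12 = 2184$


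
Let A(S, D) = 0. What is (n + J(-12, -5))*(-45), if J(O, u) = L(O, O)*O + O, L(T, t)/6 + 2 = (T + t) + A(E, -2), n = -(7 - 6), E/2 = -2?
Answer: -83655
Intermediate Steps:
E = -4 (E = 2*(-2) = -4)
n = -1 (n = -1*1 = -1)
L(T, t) = -12 + 6*T + 6*t (L(T, t) = -12 + 6*((T + t) + 0) = -12 + 6*(T + t) = -12 + (6*T + 6*t) = -12 + 6*T + 6*t)
J(O, u) = O + O*(-12 + 12*O) (J(O, u) = (-12 + 6*O + 6*O)*O + O = (-12 + 12*O)*O + O = O*(-12 + 12*O) + O = O + O*(-12 + 12*O))
(n + J(-12, -5))*(-45) = (-1 - 12*(-11 + 12*(-12)))*(-45) = (-1 - 12*(-11 - 144))*(-45) = (-1 - 12*(-155))*(-45) = (-1 + 1860)*(-45) = 1859*(-45) = -83655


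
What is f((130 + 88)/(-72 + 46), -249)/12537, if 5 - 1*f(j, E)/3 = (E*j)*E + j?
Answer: 321823/2587 ≈ 124.40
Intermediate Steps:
f(j, E) = 15 - 3*j - 3*j*E**2 (f(j, E) = 15 - 3*((E*j)*E + j) = 15 - 3*(j*E**2 + j) = 15 - 3*(j + j*E**2) = 15 + (-3*j - 3*j*E**2) = 15 - 3*j - 3*j*E**2)
f((130 + 88)/(-72 + 46), -249)/12537 = (15 - 3*(130 + 88)/(-72 + 46) - 3*(130 + 88)/(-72 + 46)*(-249)**2)/12537 = (15 - 654/(-26) - 3*218/(-26)*62001)*(1/12537) = (15 - 654*(-1)/26 - 3*218*(-1/26)*62001)*(1/12537) = (15 - 3*(-109/13) - 3*(-109/13)*62001)*(1/12537) = (15 + 327/13 + 20274327/13)*(1/12537) = (20274849/13)*(1/12537) = 321823/2587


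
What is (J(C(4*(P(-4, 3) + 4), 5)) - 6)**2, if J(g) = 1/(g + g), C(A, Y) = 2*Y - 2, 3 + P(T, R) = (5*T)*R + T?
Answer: 9025/256 ≈ 35.254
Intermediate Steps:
P(T, R) = -3 + T + 5*R*T (P(T, R) = -3 + ((5*T)*R + T) = -3 + (5*R*T + T) = -3 + (T + 5*R*T) = -3 + T + 5*R*T)
C(A, Y) = -2 + 2*Y
J(g) = 1/(2*g)
(J(C(4*(P(-4, 3) + 4), 5)) - 6)**2 = (1/(2*(-2 + 2*5)) - 6)**2 = (1/(2*(-2 + 10)) - 6)**2 = ((1/2)/8 - 6)**2 = ((1/2)*(1/8) - 6)**2 = (1/16 - 6)**2 = (-95/16)**2 = 9025/256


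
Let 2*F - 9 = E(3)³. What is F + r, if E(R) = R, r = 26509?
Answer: 26527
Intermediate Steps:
F = 18 (F = 9/2 + (½)*3³ = 9/2 + (½)*27 = 9/2 + 27/2 = 18)
F + r = 18 + 26509 = 26527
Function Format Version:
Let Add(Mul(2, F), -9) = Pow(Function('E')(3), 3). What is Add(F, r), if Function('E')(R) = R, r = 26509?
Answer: 26527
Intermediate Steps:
F = 18 (F = Add(Rational(9, 2), Mul(Rational(1, 2), Pow(3, 3))) = Add(Rational(9, 2), Mul(Rational(1, 2), 27)) = Add(Rational(9, 2), Rational(27, 2)) = 18)
Add(F, r) = Add(18, 26509) = 26527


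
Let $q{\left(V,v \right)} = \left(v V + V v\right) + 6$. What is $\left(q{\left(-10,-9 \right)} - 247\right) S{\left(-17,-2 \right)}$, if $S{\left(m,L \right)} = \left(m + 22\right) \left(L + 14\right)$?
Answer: $-3660$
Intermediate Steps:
$q{\left(V,v \right)} = 6 + 2 V v$ ($q{\left(V,v \right)} = \left(V v + V v\right) + 6 = 2 V v + 6 = 6 + 2 V v$)
$S{\left(m,L \right)} = \left(14 + L\right) \left(22 + m\right)$ ($S{\left(m,L \right)} = \left(22 + m\right) \left(14 + L\right) = \left(14 + L\right) \left(22 + m\right)$)
$\left(q{\left(-10,-9 \right)} - 247\right) S{\left(-17,-2 \right)} = \left(\left(6 + 2 \left(-10\right) \left(-9\right)\right) - 247\right) \left(308 + 14 \left(-17\right) + 22 \left(-2\right) - -34\right) = \left(\left(6 + 180\right) - 247\right) \left(308 - 238 - 44 + 34\right) = \left(186 - 247\right) 60 = \left(-61\right) 60 = -3660$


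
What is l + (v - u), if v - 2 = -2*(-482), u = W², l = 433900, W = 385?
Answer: 286641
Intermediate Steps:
u = 148225 (u = 385² = 148225)
v = 966 (v = 2 - 2*(-482) = 2 + 964 = 966)
l + (v - u) = 433900 + (966 - 1*148225) = 433900 + (966 - 148225) = 433900 - 147259 = 286641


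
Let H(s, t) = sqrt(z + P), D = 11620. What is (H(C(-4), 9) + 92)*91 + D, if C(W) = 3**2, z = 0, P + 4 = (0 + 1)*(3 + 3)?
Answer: 19992 + 91*sqrt(2) ≈ 20121.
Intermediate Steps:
P = 2 (P = -4 + (0 + 1)*(3 + 3) = -4 + 1*6 = -4 + 6 = 2)
C(W) = 9
H(s, t) = sqrt(2) (H(s, t) = sqrt(0 + 2) = sqrt(2))
(H(C(-4), 9) + 92)*91 + D = (sqrt(2) + 92)*91 + 11620 = (92 + sqrt(2))*91 + 11620 = (8372 + 91*sqrt(2)) + 11620 = 19992 + 91*sqrt(2)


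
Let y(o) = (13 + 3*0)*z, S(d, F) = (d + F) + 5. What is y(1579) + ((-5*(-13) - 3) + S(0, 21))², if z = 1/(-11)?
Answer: 85171/11 ≈ 7742.8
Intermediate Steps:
z = -1/11 ≈ -0.090909
S(d, F) = 5 + F + d (S(d, F) = (F + d) + 5 = 5 + F + d)
y(o) = -13/11 (y(o) = (13 + 3*0)*(-1/11) = (13 + 0)*(-1/11) = 13*(-1/11) = -13/11)
y(1579) + ((-5*(-13) - 3) + S(0, 21))² = -13/11 + ((-5*(-13) - 3) + (5 + 21 + 0))² = -13/11 + ((65 - 3) + 26)² = -13/11 + (62 + 26)² = -13/11 + 88² = -13/11 + 7744 = 85171/11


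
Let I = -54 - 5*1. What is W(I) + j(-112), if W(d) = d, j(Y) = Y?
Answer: -171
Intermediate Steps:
I = -59 (I = -54 - 5 = -59)
W(I) + j(-112) = -59 - 112 = -171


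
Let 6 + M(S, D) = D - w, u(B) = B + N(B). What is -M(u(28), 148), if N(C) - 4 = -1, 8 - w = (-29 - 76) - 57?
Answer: 28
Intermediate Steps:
w = 170 (w = 8 - ((-29 - 76) - 57) = 8 - (-105 - 57) = 8 - 1*(-162) = 8 + 162 = 170)
N(C) = 3 (N(C) = 4 - 1 = 3)
u(B) = 3 + B (u(B) = B + 3 = 3 + B)
M(S, D) = -176 + D (M(S, D) = -6 + (D - 1*170) = -6 + (D - 170) = -6 + (-170 + D) = -176 + D)
-M(u(28), 148) = -(-176 + 148) = -1*(-28) = 28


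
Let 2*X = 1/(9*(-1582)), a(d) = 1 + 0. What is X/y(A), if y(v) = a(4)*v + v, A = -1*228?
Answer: 1/12985056 ≈ 7.7012e-8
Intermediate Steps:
A = -228
a(d) = 1
y(v) = 2*v (y(v) = 1*v + v = v + v = 2*v)
X = -1/28476 (X = 1/(2*((9*(-1582)))) = (1/2)/(-14238) = (1/2)*(-1/14238) = -1/28476 ≈ -3.5117e-5)
X/y(A) = -1/(28476*(2*(-228))) = -1/28476/(-456) = -1/28476*(-1/456) = 1/12985056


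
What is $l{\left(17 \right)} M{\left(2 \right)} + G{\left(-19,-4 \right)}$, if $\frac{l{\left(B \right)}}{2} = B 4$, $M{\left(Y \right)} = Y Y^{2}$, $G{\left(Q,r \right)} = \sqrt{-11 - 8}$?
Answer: $1088 + i \sqrt{19} \approx 1088.0 + 4.3589 i$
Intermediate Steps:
$G{\left(Q,r \right)} = i \sqrt{19}$ ($G{\left(Q,r \right)} = \sqrt{-19} = i \sqrt{19}$)
$M{\left(Y \right)} = Y^{3}$
$l{\left(B \right)} = 8 B$ ($l{\left(B \right)} = 2 B 4 = 2 \cdot 4 B = 8 B$)
$l{\left(17 \right)} M{\left(2 \right)} + G{\left(-19,-4 \right)} = 8 \cdot 17 \cdot 2^{3} + i \sqrt{19} = 136 \cdot 8 + i \sqrt{19} = 1088 + i \sqrt{19}$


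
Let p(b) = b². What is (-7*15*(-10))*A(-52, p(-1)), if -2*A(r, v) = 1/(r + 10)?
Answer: 25/2 ≈ 12.500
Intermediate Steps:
A(r, v) = -1/(2*(10 + r)) (A(r, v) = -1/(2*(r + 10)) = -1/(2*(10 + r)))
(-7*15*(-10))*A(-52, p(-1)) = (-7*15*(-10))*(-1/(20 + 2*(-52))) = (-105*(-10))*(-1/(20 - 104)) = 1050*(-1/(-84)) = 1050*(-1*(-1/84)) = 1050*(1/84) = 25/2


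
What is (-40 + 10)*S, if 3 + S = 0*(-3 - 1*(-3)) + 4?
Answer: -30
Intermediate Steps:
S = 1 (S = -3 + (0*(-3 - 1*(-3)) + 4) = -3 + (0*(-3 + 3) + 4) = -3 + (0*0 + 4) = -3 + (0 + 4) = -3 + 4 = 1)
(-40 + 10)*S = (-40 + 10)*1 = -30*1 = -30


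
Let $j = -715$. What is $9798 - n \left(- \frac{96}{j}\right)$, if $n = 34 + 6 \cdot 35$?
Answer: $\frac{6982146}{715} \approx 9765.2$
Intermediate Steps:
$n = 244$ ($n = 34 + 210 = 244$)
$9798 - n \left(- \frac{96}{j}\right) = 9798 - 244 \left(- \frac{96}{-715}\right) = 9798 - 244 \left(\left(-96\right) \left(- \frac{1}{715}\right)\right) = 9798 - 244 \cdot \frac{96}{715} = 9798 - \frac{23424}{715} = \frac{6982146}{715}$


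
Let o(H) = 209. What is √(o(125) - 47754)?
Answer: I*√47545 ≈ 218.05*I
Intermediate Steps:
√(o(125) - 47754) = √(209 - 47754) = √(-47545) = I*√47545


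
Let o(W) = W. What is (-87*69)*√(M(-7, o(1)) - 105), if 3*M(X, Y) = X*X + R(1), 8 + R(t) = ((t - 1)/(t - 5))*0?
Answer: -2001*I*√822 ≈ -57370.0*I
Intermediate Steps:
R(t) = -8 (R(t) = -8 + ((t - 1)/(t - 5))*0 = -8 + ((-1 + t)/(-5 + t))*0 = -8 + 0 = -8)
M(X, Y) = -8/3 + X²/3 (M(X, Y) = (X*X - 8)/3 = (X² - 8)/3 = (-8 + X²)/3 = -8/3 + X²/3)
(-87*69)*√(M(-7, o(1)) - 105) = (-87*69)*√((-8/3 + (⅓)*(-7)²) - 105) = -6003*√((-8/3 + (⅓)*49) - 105) = -6003*√((-8/3 + 49/3) - 105) = -6003*√(41/3 - 105) = -2001*I*√822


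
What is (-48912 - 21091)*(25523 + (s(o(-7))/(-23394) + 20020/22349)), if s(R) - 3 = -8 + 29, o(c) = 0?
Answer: -155695094085921071/87138751 ≈ -1.7867e+9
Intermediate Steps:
s(R) = 24 (s(R) = 3 + (-8 + 29) = 3 + 21 = 24)
(-48912 - 21091)*(25523 + (s(o(-7))/(-23394) + 20020/22349)) = (-48912 - 21091)*(25523 + (24/(-23394) + 20020/22349)) = -70003*(25523 + (24*(-1/23394) + 20020*(1/22349))) = -70003*(25523 + (-4/3899 + 20020/22349)) = -70003*(25523 + 77968584/87138751) = -70003*2224120310357/87138751 = -155695094085921071/87138751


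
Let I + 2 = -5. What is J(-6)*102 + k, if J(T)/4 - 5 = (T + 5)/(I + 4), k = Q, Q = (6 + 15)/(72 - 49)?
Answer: 50069/23 ≈ 2176.9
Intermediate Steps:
I = -7 (I = -2 - 5 = -7)
Q = 21/23 ≈ 0.91304
k = 21/23 ≈ 0.91304
J(T) = 40/3 - 4*T/3 (J(T) = 20 + 4*((T + 5)/(-7 + 4)) = 20 + 4*((5 + T)/(-3)) = 20 + 4*((5 + T)*(-⅓)) = 20 + 4*(-5/3 - T/3) = 20 + (-20/3 - 4*T/3) = 40/3 - 4*T/3)
J(-6)*102 + k = (40/3 - 4/3*(-6))*102 + 21/23 = (40/3 + 8)*102 + 21/23 = (64/3)*102 + 21/23 = 2176 + 21/23 = 50069/23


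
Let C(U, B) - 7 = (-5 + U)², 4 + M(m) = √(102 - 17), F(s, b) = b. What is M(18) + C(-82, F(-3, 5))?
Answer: 7572 + √85 ≈ 7581.2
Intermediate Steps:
M(m) = -4 + √85 (M(m) = -4 + √(102 - 17) = -4 + √85)
C(U, B) = 7 + (-5 + U)²
M(18) + C(-82, F(-3, 5)) = (-4 + √85) + (7 + (-5 - 82)²) = (-4 + √85) + (7 + (-87)²) = (-4 + √85) + (7 + 7569) = (-4 + √85) + 7576 = 7572 + √85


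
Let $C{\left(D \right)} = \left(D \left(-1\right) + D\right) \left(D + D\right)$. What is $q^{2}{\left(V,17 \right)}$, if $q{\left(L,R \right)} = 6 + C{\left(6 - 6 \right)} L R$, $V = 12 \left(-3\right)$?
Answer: $36$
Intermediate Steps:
$V = -36$
$C{\left(D \right)} = 0$ ($C{\left(D \right)} = \left(- D + D\right) 2 D = 0 \cdot 2 D = 0$)
$q{\left(L,R \right)} = 6$ ($q{\left(L,R \right)} = 6 + 0 L R = 6 + 0 = 6$)
$q^{2}{\left(V,17 \right)} = 6^{2} = 36$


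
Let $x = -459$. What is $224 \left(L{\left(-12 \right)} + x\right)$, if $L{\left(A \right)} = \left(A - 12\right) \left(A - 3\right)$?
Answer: $-22176$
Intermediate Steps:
$L{\left(A \right)} = \left(-12 + A\right) \left(-3 + A\right)$
$224 \left(L{\left(-12 \right)} + x\right) = 224 \left(\left(36 + \left(-12\right)^{2} - -180\right) - 459\right) = 224 \left(\left(36 + 144 + 180\right) - 459\right) = 224 \left(360 - 459\right) = 224 \left(-99\right) = -22176$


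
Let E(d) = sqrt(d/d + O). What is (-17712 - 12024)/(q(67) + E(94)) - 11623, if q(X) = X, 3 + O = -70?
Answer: 59*(-1182*sqrt(2) + 13703*I)/(-67*I + 6*sqrt(2)) ≈ -12060.0 + 55.321*I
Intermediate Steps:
O = -73 (O = -3 - 70 = -73)
E(d) = 6*I*sqrt(2) (E(d) = sqrt(d/d - 73) = sqrt(1 - 73) = sqrt(-72) = 6*I*sqrt(2))
(-17712 - 12024)/(q(67) + E(94)) - 11623 = (-17712 - 12024)/(67 + 6*I*sqrt(2)) - 11623 = -29736/(67 + 6*I*sqrt(2)) - 11623 = -11623 - 29736/(67 + 6*I*sqrt(2))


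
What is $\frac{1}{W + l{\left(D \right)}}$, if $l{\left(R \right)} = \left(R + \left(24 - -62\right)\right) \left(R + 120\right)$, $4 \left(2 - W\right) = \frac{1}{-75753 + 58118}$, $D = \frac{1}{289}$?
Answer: $\frac{5891571340}{60816999053901} \approx 9.6874 \cdot 10^{-5}$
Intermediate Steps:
$D = \frac{1}{289} \approx 0.0034602$
$W = \frac{141081}{70540}$ ($W = 2 - \frac{1}{4 \left(-75753 + 58118\right)} = 2 - \frac{1}{4 \left(-17635\right)} = 2 - - \frac{1}{70540} = 2 + \frac{1}{70540} = \frac{141081}{70540} \approx 2.0$)
$l{\left(R \right)} = \left(86 + R\right) \left(120 + R\right)$ ($l{\left(R \right)} = \left(R + \left(24 + 62\right)\right) \left(120 + R\right) = \left(R + 86\right) \left(120 + R\right) = \left(86 + R\right) \left(120 + R\right)$)
$\frac{1}{W + l{\left(D \right)}} = \frac{1}{\frac{141081}{70540} + \left(10320 + \left(\frac{1}{289}\right)^{2} + 206 \cdot \frac{1}{289}\right)} = \frac{1}{\frac{141081}{70540} + \left(10320 + \frac{1}{83521} + \frac{206}{289}\right)} = \frac{1}{\frac{141081}{70540} + \frac{861996255}{83521}} = \frac{1}{\frac{60816999053901}{5891571340}} = \frac{5891571340}{60816999053901}$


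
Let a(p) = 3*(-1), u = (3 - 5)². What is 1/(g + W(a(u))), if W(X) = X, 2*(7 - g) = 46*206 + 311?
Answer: -2/9779 ≈ -0.00020452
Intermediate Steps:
u = 4 (u = (-2)² = 4)
a(p) = -3
g = -9773/2 (g = 7 - (46*206 + 311)/2 = 7 - (9476 + 311)/2 = 7 - ½*9787 = 7 - 9787/2 = -9773/2 ≈ -4886.5)
1/(g + W(a(u))) = 1/(-9773/2 - 3) = 1/(-9779/2) = -2/9779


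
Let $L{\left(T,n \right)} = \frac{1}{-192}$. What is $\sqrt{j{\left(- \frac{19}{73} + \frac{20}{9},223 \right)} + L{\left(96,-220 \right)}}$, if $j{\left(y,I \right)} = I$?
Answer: $\frac{\sqrt{128445}}{24} \approx 14.933$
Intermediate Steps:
$L{\left(T,n \right)} = - \frac{1}{192}$
$\sqrt{j{\left(- \frac{19}{73} + \frac{20}{9},223 \right)} + L{\left(96,-220 \right)}} = \sqrt{223 - \frac{1}{192}} = \sqrt{\frac{42815}{192}} = \frac{\sqrt{128445}}{24}$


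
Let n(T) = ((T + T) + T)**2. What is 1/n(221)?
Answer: 1/439569 ≈ 2.2750e-6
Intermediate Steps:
n(T) = 9*T**2 (n(T) = (2*T + T)**2 = (3*T)**2 = 9*T**2)
1/n(221) = 1/(9*221**2) = 1/(9*48841) = 1/439569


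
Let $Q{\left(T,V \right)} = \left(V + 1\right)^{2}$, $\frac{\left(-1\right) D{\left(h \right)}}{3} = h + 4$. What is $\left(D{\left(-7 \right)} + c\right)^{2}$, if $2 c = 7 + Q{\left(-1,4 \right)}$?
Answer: $625$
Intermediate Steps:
$D{\left(h \right)} = -12 - 3 h$ ($D{\left(h \right)} = - 3 \left(h + 4\right) = - 3 \left(4 + h\right) = -12 - 3 h$)
$Q{\left(T,V \right)} = \left(1 + V\right)^{2}$
$c = 16$ ($c = \frac{7 + \left(1 + 4\right)^{2}}{2} = \frac{7 + 5^{2}}{2} = \frac{7 + 25}{2} = \frac{1}{2} \cdot 32 = 16$)
$\left(D{\left(-7 \right)} + c\right)^{2} = \left(\left(-12 - -21\right) + 16\right)^{2} = \left(\left(-12 + 21\right) + 16\right)^{2} = \left(9 + 16\right)^{2} = 25^{2} = 625$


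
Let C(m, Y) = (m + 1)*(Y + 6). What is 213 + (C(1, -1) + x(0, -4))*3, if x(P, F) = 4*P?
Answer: 243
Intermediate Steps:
C(m, Y) = (1 + m)*(6 + Y)
213 + (C(1, -1) + x(0, -4))*3 = 213 + ((6 - 1 + 6*1 - 1*1) + 4*0)*3 = 213 + ((6 - 1 + 6 - 1) + 0)*3 = 213 + (10 + 0)*3 = 213 + 10*3 = 213 + 30 = 243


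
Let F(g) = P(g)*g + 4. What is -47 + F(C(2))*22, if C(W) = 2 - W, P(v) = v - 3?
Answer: 41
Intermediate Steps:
P(v) = -3 + v
F(g) = 4 + g*(-3 + g) (F(g) = (-3 + g)*g + 4 = g*(-3 + g) + 4 = 4 + g*(-3 + g))
-47 + F(C(2))*22 = -47 + (4 + (2 - 1*2)*(-3 + (2 - 1*2)))*22 = -47 + (4 + (2 - 2)*(-3 + (2 - 2)))*22 = -47 + (4 + 0*(-3 + 0))*22 = -47 + (4 + 0*(-3))*22 = -47 + (4 + 0)*22 = -47 + 4*22 = -47 + 88 = 41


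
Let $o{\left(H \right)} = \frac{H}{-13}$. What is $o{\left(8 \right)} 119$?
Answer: $- \frac{952}{13} \approx -73.231$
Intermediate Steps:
$o{\left(H \right)} = - \frac{H}{13}$ ($o{\left(H \right)} = H \left(- \frac{1}{13}\right) = - \frac{H}{13}$)
$o{\left(8 \right)} 119 = \left(- \frac{1}{13}\right) 8 \cdot 119 = \left(- \frac{8}{13}\right) 119 = - \frac{952}{13}$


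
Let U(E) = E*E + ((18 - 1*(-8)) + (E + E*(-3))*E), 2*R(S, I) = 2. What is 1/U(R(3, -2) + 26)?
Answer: -1/703 ≈ -0.0014225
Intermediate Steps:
R(S, I) = 1 (R(S, I) = (½)*2 = 1)
U(E) = 26 - E² (U(E) = E² + ((18 + 8) + (E - 3*E)*E) = E² + (26 + (-2*E)*E) = E² + (26 - 2*E²) = 26 - E²)
1/U(R(3, -2) + 26) = 1/(26 - (1 + 26)²) = 1/(26 - 1*27²) = 1/(26 - 1*729) = 1/(26 - 729) = 1/(-703) = -1/703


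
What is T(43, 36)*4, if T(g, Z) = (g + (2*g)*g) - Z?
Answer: 14820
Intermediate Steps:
T(g, Z) = g - Z + 2*g² (T(g, Z) = (g + 2*g²) - Z = g - Z + 2*g²)
T(43, 36)*4 = (43 - 1*36 + 2*43²)*4 = (43 - 36 + 2*1849)*4 = (43 - 36 + 3698)*4 = 3705*4 = 14820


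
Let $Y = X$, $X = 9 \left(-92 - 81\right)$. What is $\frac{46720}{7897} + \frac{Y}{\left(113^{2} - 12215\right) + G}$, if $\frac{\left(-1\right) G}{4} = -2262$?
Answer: $\frac{436309811}{75826994} \approx 5.754$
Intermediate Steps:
$G = 9048$ ($G = \left(-4\right) \left(-2262\right) = 9048$)
$X = -1557$ ($X = 9 \left(-173\right) = -1557$)
$Y = -1557$
$\frac{46720}{7897} + \frac{Y}{\left(113^{2} - 12215\right) + G} = \frac{46720}{7897} - \frac{1557}{\left(113^{2} - 12215\right) + 9048} = 46720 \cdot \frac{1}{7897} - \frac{1557}{\left(12769 - 12215\right) + 9048} = \frac{46720}{7897} - \frac{1557}{554 + 9048} = \frac{46720}{7897} - \frac{1557}{9602} = \frac{436309811}{75826994}$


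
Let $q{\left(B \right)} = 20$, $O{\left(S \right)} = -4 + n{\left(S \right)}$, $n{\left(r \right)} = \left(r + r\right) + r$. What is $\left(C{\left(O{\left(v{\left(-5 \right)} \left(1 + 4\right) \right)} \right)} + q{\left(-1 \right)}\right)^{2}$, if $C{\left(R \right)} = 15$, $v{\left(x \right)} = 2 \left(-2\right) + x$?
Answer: $1225$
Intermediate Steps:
$n{\left(r \right)} = 3 r$ ($n{\left(r \right)} = 2 r + r = 3 r$)
$v{\left(x \right)} = -4 + x$
$O{\left(S \right)} = -4 + 3 S$
$\left(C{\left(O{\left(v{\left(-5 \right)} \left(1 + 4\right) \right)} \right)} + q{\left(-1 \right)}\right)^{2} = \left(15 + 20\right)^{2} = 35^{2} = 1225$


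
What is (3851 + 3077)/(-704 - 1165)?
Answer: -6928/1869 ≈ -3.7068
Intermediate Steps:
(3851 + 3077)/(-704 - 1165) = 6928/(-1869) = 6928*(-1/1869) = -6928/1869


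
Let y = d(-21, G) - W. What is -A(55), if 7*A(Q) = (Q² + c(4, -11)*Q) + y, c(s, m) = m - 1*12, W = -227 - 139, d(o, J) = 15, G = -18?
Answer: -2141/7 ≈ -305.86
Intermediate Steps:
W = -366
c(s, m) = -12 + m (c(s, m) = m - 12 = -12 + m)
y = 381 (y = 15 - 1*(-366) = 15 + 366 = 381)
A(Q) = 381/7 - 23*Q/7 + Q²/7 (A(Q) = ((Q² + (-12 - 11)*Q) + 381)/7 = ((Q² - 23*Q) + 381)/7 = (381 + Q² - 23*Q)/7 = 381/7 - 23*Q/7 + Q²/7)
-A(55) = -(381/7 - 23/7*55 + (⅐)*55²) = -(381/7 - 1265/7 + (⅐)*3025) = -(381/7 - 1265/7 + 3025/7) = -1*2141/7 = -2141/7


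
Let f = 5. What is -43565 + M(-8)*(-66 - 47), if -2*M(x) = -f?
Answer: -87695/2 ≈ -43848.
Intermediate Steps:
M(x) = 5/2 (M(x) = -(-1)*5/2 = -1/2*(-5) = 5/2)
-43565 + M(-8)*(-66 - 47) = -43565 + 5*(-66 - 47)/2 = -43565 + (5/2)*(-113) = -43565 - 565/2 = -87695/2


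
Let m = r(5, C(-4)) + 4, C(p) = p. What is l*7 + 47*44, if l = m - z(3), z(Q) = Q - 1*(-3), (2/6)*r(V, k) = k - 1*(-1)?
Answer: 1991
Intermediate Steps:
r(V, k) = 3 + 3*k (r(V, k) = 3*(k - 1*(-1)) = 3*(k + 1) = 3*(1 + k) = 3 + 3*k)
z(Q) = 3 + Q (z(Q) = Q + 3 = 3 + Q)
m = -5 (m = (3 + 3*(-4)) + 4 = (3 - 12) + 4 = -9 + 4 = -5)
l = -11 (l = -5 - (3 + 3) = -5 - 1*6 = -5 - 6 = -11)
l*7 + 47*44 = -11*7 + 47*44 = -77 + 2068 = 1991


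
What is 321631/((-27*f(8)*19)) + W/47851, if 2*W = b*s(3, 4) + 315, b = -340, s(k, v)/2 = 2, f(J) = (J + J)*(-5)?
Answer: 15368921581/1963805040 ≈ 7.8261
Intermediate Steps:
f(J) = -10*J (f(J) = (2*J)*(-5) = -10*J)
s(k, v) = 4 (s(k, v) = 2*2 = 4)
W = -1045/2 (W = (-340*4 + 315)/2 = (-1360 + 315)/2 = (1/2)*(-1045) = -1045/2 ≈ -522.50)
321631/((-27*f(8)*19)) + W/47851 = 321631/((-(-270)*8*19)) - 1045/2/47851 = 321631/((-27*(-80)*19)) - 1045/2*1/47851 = 321631/((2160*19)) - 1045/95702 = 321631/41040 - 1045/95702 = 15368921581/1963805040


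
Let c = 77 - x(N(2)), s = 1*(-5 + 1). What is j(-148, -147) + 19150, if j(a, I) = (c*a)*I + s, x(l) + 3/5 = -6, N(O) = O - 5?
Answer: 9189738/5 ≈ 1.8379e+6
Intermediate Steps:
N(O) = -5 + O
s = -4 (s = 1*(-4) = -4)
x(l) = -33/5 (x(l) = -⅗ - 6 = -33/5)
c = 418/5 (c = 77 - 1*(-33/5) = 77 + 33/5 = 418/5 ≈ 83.600)
j(a, I) = -4 + 418*I*a/5 (j(a, I) = (418*a/5)*I - 4 = 418*I*a/5 - 4 = -4 + 418*I*a/5)
j(-148, -147) + 19150 = (-4 + (418/5)*(-147)*(-148)) + 19150 = (-4 + 9094008/5) + 19150 = 9093988/5 + 19150 = 9189738/5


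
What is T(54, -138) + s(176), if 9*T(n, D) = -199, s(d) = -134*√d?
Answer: -199/9 - 536*√11 ≈ -1799.8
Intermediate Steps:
T(n, D) = -199/9 (T(n, D) = (⅑)*(-199) = -199/9)
T(54, -138) + s(176) = -199/9 - 536*√11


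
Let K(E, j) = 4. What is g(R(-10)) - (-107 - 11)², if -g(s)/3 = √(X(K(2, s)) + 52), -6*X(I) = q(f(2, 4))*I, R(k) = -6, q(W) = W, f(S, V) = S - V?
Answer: -13924 - 4*√30 ≈ -13946.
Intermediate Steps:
X(I) = I/3 (X(I) = -(2 - 1*4)*I/6 = -(2 - 4)*I/6 = -(-1)*I/3 = I/3)
g(s) = -4*√30 (g(s) = -3*√((⅓)*4 + 52) = -3*√(4/3 + 52) = -4*√30)
g(R(-10)) - (-107 - 11)² = -4*√30 - (-107 - 11)² = -4*√30 - 1*(-118)² = -4*√30 - 1*13924 = -4*√30 - 13924 = -13924 - 4*√30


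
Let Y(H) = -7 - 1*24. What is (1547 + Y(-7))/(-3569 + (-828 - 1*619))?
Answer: -379/1254 ≈ -0.30223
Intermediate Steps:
Y(H) = -31 (Y(H) = -7 - 24 = -31)
(1547 + Y(-7))/(-3569 + (-828 - 1*619)) = (1547 - 31)/(-3569 + (-828 - 1*619)) = 1516/(-3569 + (-828 - 619)) = 1516/(-3569 - 1447) = 1516/(-5016) = 1516*(-1/5016) = -379/1254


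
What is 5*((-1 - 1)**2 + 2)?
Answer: 30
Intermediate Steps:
5*((-1 - 1)**2 + 2) = 5*((-2)**2 + 2) = 5*(4 + 2) = 5*6 = 30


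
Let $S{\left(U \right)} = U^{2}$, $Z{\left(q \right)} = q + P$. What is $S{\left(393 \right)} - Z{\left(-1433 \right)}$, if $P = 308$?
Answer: $155574$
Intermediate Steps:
$Z{\left(q \right)} = 308 + q$ ($Z{\left(q \right)} = q + 308 = 308 + q$)
$S{\left(393 \right)} - Z{\left(-1433 \right)} = 393^{2} - \left(308 - 1433\right) = 154449 - -1125 = 154449 + 1125 = 155574$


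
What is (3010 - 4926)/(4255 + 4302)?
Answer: -1916/8557 ≈ -0.22391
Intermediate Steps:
(3010 - 4926)/(4255 + 4302) = -1916/8557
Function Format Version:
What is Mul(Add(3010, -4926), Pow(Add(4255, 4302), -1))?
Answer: Rational(-1916, 8557) ≈ -0.22391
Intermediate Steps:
Mul(Add(3010, -4926), Pow(Add(4255, 4302), -1)) = Mul(-1916, Pow(8557, -1)) = Mul(-1916, Rational(1, 8557)) = Rational(-1916, 8557)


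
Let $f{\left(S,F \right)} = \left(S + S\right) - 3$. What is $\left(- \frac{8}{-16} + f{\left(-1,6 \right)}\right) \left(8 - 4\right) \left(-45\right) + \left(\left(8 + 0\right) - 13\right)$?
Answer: $805$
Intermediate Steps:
$f{\left(S,F \right)} = -3 + 2 S$ ($f{\left(S,F \right)} = 2 S - 3 = -3 + 2 S$)
$\left(- \frac{8}{-16} + f{\left(-1,6 \right)}\right) \left(8 - 4\right) \left(-45\right) + \left(\left(8 + 0\right) - 13\right) = \left(- \frac{8}{-16} + \left(-3 + 2 \left(-1\right)\right)\right) \left(8 - 4\right) \left(-45\right) + \left(\left(8 + 0\right) - 13\right) = \left(\left(-8\right) \left(- \frac{1}{16}\right) - 5\right) 4 \left(-45\right) + \left(8 - 13\right) = \left(\frac{1}{2} - 5\right) 4 \left(-45\right) - 5 = \left(- \frac{9}{2}\right) 4 \left(-45\right) - 5 = \left(-18\right) \left(-45\right) - 5 = 810 - 5 = 805$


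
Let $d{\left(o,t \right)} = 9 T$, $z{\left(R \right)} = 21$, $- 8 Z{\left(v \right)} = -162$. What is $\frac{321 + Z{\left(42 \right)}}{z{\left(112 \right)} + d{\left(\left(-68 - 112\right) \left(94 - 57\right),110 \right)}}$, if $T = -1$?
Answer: $\frac{455}{16} \approx 28.438$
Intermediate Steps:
$Z{\left(v \right)} = \frac{81}{4}$ ($Z{\left(v \right)} = \left(- \frac{1}{8}\right) \left(-162\right) = \frac{81}{4}$)
$d{\left(o,t \right)} = -9$ ($d{\left(o,t \right)} = 9 \left(-1\right) = -9$)
$\frac{321 + Z{\left(42 \right)}}{z{\left(112 \right)} + d{\left(\left(-68 - 112\right) \left(94 - 57\right),110 \right)}} = \frac{321 + \frac{81}{4}}{21 - 9} = \frac{1365}{4 \cdot 12} = \frac{1365}{4} \cdot \frac{1}{12} = \frac{455}{16}$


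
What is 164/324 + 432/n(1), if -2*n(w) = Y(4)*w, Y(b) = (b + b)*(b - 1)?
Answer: -2875/81 ≈ -35.494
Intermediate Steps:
Y(b) = 2*b*(-1 + b) (Y(b) = (2*b)*(-1 + b) = 2*b*(-1 + b))
n(w) = -12*w (n(w) = -2*4*(-1 + 4)*w/2 = -2*4*3*w/2 = -12*w)
164/324 + 432/n(1) = 164/324 + 432/((-12*1)) = 164*(1/324) + 432/(-12) = 41/81 + 432*(-1/12) = 41/81 - 36 = -2875/81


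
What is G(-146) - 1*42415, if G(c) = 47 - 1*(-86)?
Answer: -42282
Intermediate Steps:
G(c) = 133 (G(c) = 47 + 86 = 133)
G(-146) - 1*42415 = 133 - 1*42415 = 133 - 42415 = -42282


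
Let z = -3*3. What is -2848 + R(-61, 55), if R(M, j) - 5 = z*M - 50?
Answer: -2344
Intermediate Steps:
z = -9
R(M, j) = -45 - 9*M (R(M, j) = 5 + (-9*M - 50) = 5 + (-50 - 9*M) = -45 - 9*M)
-2848 + R(-61, 55) = -2848 + (-45 - 9*(-61)) = -2848 + (-45 + 549) = -2848 + 504 = -2344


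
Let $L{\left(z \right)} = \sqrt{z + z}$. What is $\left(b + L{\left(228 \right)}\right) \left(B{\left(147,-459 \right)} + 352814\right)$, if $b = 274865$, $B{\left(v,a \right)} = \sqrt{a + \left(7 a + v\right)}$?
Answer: $\left(274865 + 2 \sqrt{114}\right) \left(352814 + 5 i \sqrt{141}\right) \approx 9.6984 \cdot 10^{10} + 1.632 \cdot 10^{7} i$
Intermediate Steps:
$L{\left(z \right)} = \sqrt{2} \sqrt{z}$ ($L{\left(z \right)} = \sqrt{2 z} = \sqrt{2} \sqrt{z}$)
$B{\left(v,a \right)} = \sqrt{v + 8 a}$ ($B{\left(v,a \right)} = \sqrt{a + \left(v + 7 a\right)} = \sqrt{v + 8 a}$)
$\left(b + L{\left(228 \right)}\right) \left(B{\left(147,-459 \right)} + 352814\right) = \left(274865 + \sqrt{2} \sqrt{228}\right) \left(\sqrt{147 + 8 \left(-459\right)} + 352814\right) = \left(274865 + \sqrt{2} \cdot 2 \sqrt{57}\right) \left(\sqrt{147 - 3672} + 352814\right) = \left(274865 + 2 \sqrt{114}\right) \left(\sqrt{-3525} + 352814\right) = \left(274865 + 2 \sqrt{114}\right) \left(5 i \sqrt{141} + 352814\right) = \left(274865 + 2 \sqrt{114}\right) \left(352814 + 5 i \sqrt{141}\right)$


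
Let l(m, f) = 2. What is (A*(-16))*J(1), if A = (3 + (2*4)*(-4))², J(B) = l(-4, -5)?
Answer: -26912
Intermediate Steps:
J(B) = 2
A = 841 (A = (3 + 8*(-4))² = (3 - 32)² = (-29)² = 841)
(A*(-16))*J(1) = (841*(-16))*2 = -13456*2 = -26912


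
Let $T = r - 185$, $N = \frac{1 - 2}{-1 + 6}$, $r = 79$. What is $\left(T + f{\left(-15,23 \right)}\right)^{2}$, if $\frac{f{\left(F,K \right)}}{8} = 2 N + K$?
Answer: $\frac{139876}{25} \approx 5595.0$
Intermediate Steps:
$N = - \frac{1}{5} \approx -0.2$
$T = -106$ ($T = 79 - 185 = -106$)
$f{\left(F,K \right)} = - \frac{16}{5} + 8 K$ ($f{\left(F,K \right)} = 8 \left(2 \left(- \frac{1}{5}\right) + K\right) = 8 \left(- \frac{2}{5} + K\right) = - \frac{16}{5} + 8 K$)
$\left(T + f{\left(-15,23 \right)}\right)^{2} = \left(-106 + \left(- \frac{16}{5} + 8 \cdot 23\right)\right)^{2} = \left(-106 + \left(- \frac{16}{5} + 184\right)\right)^{2} = \left(-106 + \frac{904}{5}\right)^{2} = \left(\frac{374}{5}\right)^{2} = \frac{139876}{25}$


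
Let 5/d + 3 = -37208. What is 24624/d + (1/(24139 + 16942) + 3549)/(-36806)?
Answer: -692722951206519127/3780068215 ≈ -1.8326e+8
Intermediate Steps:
d = -5/37211 (d = 5/(-3 - 37208) = 5/(-37211) = 5*(-1/37211) = -5/37211 ≈ -0.00013437)
24624/d + (1/(24139 + 16942) + 3549)/(-36806) = 24624/(-5/37211) + (1/(24139 + 16942) + 3549)/(-36806) = 24624*(-37211/5) + (1/41081 + 3549)*(-1/36806) = -916283664/5 + (1/41081 + 3549)*(-1/36806) = -916283664/5 + (145796470/41081)*(-1/36806) = -916283664/5 - 72898235/756013643 = -692722951206519127/3780068215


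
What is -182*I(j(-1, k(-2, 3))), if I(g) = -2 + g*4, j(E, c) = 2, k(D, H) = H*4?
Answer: -1092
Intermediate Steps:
k(D, H) = 4*H
I(g) = -2 + 4*g
-182*I(j(-1, k(-2, 3))) = -182*(-2 + 4*2) = -182*(-2 + 8) = -182*6 = -1092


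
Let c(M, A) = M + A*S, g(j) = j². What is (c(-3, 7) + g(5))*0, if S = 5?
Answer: 0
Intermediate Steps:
c(M, A) = M + 5*A (c(M, A) = M + A*5 = M + 5*A)
(c(-3, 7) + g(5))*0 = ((-3 + 5*7) + 5²)*0 = ((-3 + 35) + 25)*0 = (32 + 25)*0 = 57*0 = 0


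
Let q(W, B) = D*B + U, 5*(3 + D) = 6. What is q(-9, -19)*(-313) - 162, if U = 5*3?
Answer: -77808/5 ≈ -15562.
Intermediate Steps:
D = -9/5 (D = -3 + (1/5)*6 = -3 + 6/5 = -9/5 ≈ -1.8000)
U = 15
q(W, B) = 15 - 9*B/5 (q(W, B) = -9*B/5 + 15 = 15 - 9*B/5)
q(-9, -19)*(-313) - 162 = (15 - 9/5*(-19))*(-313) - 162 = (15 + 171/5)*(-313) - 162 = (246/5)*(-313) - 162 = -76998/5 - 162 = -77808/5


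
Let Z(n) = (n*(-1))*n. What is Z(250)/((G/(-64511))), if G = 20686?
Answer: 2015968750/10343 ≈ 1.9491e+5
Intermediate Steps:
Z(n) = -n**2 (Z(n) = (-n)*n = -n**2)
Z(250)/((G/(-64511))) = (-1*250**2)/((20686/(-64511))) = (-1*62500)/((20686*(-1/64511))) = -62500/(-20686/64511) = -62500*(-64511/20686) = 2015968750/10343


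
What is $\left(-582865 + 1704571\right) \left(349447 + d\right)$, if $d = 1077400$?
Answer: $1600502840982$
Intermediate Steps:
$\left(-582865 + 1704571\right) \left(349447 + d\right) = \left(-582865 + 1704571\right) \left(349447 + 1077400\right) = 1121706 \cdot 1426847 = 1600502840982$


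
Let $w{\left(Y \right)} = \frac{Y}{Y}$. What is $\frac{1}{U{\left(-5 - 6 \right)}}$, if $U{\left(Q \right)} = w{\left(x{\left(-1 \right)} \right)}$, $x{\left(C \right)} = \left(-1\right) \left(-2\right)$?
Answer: $1$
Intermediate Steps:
$x{\left(C \right)} = 2$
$w{\left(Y \right)} = 1$
$U{\left(Q \right)} = 1$
$\frac{1}{U{\left(-5 - 6 \right)}} = 1^{-1} = 1$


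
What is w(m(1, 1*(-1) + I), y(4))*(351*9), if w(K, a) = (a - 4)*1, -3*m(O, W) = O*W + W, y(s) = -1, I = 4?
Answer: -15795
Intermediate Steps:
m(O, W) = -W/3 - O*W/3 (m(O, W) = -(O*W + W)/3 = -(W + O*W)/3 = -W/3 - O*W/3)
w(K, a) = -4 + a (w(K, a) = (-4 + a)*1 = -4 + a)
w(m(1, 1*(-1) + I), y(4))*(351*9) = (-4 - 1)*(351*9) = -5*3159 = -15795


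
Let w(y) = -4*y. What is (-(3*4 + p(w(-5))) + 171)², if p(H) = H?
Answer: 19321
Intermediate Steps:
(-(3*4 + p(w(-5))) + 171)² = (-(3*4 - 4*(-5)) + 171)² = (-(12 + 20) + 171)² = (-1*32 + 171)² = (-32 + 171)² = 139² = 19321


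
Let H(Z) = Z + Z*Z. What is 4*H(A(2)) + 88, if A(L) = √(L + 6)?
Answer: 120 + 8*√2 ≈ 131.31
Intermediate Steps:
A(L) = √(6 + L)
H(Z) = Z + Z²
4*H(A(2)) + 88 = 4*(√(6 + 2)*(1 + √(6 + 2))) + 88 = 4*(√8*(1 + √8)) + 88 = 4*((2*√2)*(1 + 2*√2)) + 88 = 4*(2*√2*(1 + 2*√2)) + 88 = 8*√2*(1 + 2*√2) + 88 = 88 + 8*√2*(1 + 2*√2)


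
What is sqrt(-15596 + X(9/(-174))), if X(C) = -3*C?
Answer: I*sqrt(52464422)/58 ≈ 124.88*I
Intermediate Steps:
sqrt(-15596 + X(9/(-174))) = sqrt(-15596 - 27/(-174)) = sqrt(-15596 - 27*(-1)/174) = sqrt(-15596 - 3*(-3/58)) = sqrt(-15596 + 9/58) = sqrt(-904559/58) = I*sqrt(52464422)/58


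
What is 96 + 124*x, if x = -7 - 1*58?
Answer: -7964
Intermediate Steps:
x = -65 (x = -7 - 58 = -65)
96 + 124*x = 96 + 124*(-65) = 96 - 8060 = -7964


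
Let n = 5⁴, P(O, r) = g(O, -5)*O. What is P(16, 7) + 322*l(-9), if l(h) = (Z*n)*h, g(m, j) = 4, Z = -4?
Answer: 7245064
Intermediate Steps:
P(O, r) = 4*O
n = 625
l(h) = -2500*h (l(h) = (-4*625)*h = -2500*h)
P(16, 7) + 322*l(-9) = 4*16 + 322*(-2500*(-9)) = 64 + 322*22500 = 64 + 7245000 = 7245064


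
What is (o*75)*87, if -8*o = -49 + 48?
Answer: 6525/8 ≈ 815.63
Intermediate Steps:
o = ⅛ (o = -(-49 + 48)/8 = -⅛*(-1) = ⅛ ≈ 0.12500)
(o*75)*87 = ((⅛)*75)*87 = (75/8)*87 = 6525/8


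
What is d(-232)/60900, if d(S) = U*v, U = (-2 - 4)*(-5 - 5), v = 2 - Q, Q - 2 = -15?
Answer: 3/203 ≈ 0.014778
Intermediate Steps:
Q = -13 (Q = 2 - 15 = -13)
v = 15 (v = 2 - 1*(-13) = 2 + 13 = 15)
U = 60 (U = -6*(-10) = 60)
d(S) = 900 (d(S) = 60*15 = 900)
d(-232)/60900 = 900/60900 = 900*(1/60900) = 3/203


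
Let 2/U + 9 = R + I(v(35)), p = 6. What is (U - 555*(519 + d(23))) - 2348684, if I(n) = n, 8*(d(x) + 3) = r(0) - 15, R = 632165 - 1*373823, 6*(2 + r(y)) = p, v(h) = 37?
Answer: -340267347489/129185 ≈ -2.6340e+6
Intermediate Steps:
r(y) = -1 (r(y) = -2 + (⅙)*6 = -2 + 1 = -1)
R = 258342 (R = 632165 - 373823 = 258342)
d(x) = -5 (d(x) = -3 + (-1 - 15)/8 = -3 + (⅛)*(-16) = -3 - 2 = -5)
U = 1/129185 (U = 2/(-9 + (258342 + 37)) = 2/(-9 + 258379) = 2/258370 = 2*(1/258370) = 1/129185 ≈ 7.7408e-6)
(U - 555*(519 + d(23))) - 2348684 = (1/129185 - 555*(519 - 5)) - 2348684 = (1/129185 - 555*514) - 2348684 = (1/129185 - 285270) - 2348684 = -36852604949/129185 - 2348684 = -340267347489/129185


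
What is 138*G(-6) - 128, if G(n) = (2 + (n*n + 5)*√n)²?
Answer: -1391444 + 22632*I*√6 ≈ -1.3914e+6 + 55437.0*I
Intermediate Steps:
G(n) = (2 + √n*(5 + n²))² (G(n) = (2 + (n² + 5)*√n)² = (2 + (5 + n²)*√n)² = (2 + √n*(5 + n²))²)
138*G(-6) - 128 = 138*(2 + (-6)^(5/2) + 5*√(-6))² - 128 = 138*(2 + 36*I*√6 + 5*(I*√6))² - 128 = 138*(2 + 36*I*√6 + 5*I*√6)² - 128 = 138*(2 + 41*I*√6)² - 128 = -128 + 138*(2 + 41*I*√6)²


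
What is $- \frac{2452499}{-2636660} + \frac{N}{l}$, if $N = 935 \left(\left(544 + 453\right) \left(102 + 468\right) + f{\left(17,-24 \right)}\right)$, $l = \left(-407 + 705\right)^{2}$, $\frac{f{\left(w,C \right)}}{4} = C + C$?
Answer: $\frac{350184195419249}{58536488660} \approx 5982.3$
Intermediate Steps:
$f{\left(w,C \right)} = 8 C$ ($f{\left(w,C \right)} = 4 \left(C + C\right) = 4 \cdot 2 C = 8 C$)
$l = 88804$ ($l = 298^{2} = 88804$)
$N = 531171630$ ($N = 935 \left(\left(544 + 453\right) \left(102 + 468\right) + 8 \left(-24\right)\right) = 935 \left(997 \cdot 570 - 192\right) = 935 \left(568290 - 192\right) = 935 \cdot 568098 = 531171630$)
$- \frac{2452499}{-2636660} + \frac{N}{l} = - \frac{2452499}{-2636660} + \frac{531171630}{88804} = \left(-2452499\right) \left(- \frac{1}{2636660}\right) + 531171630 \cdot \frac{1}{88804} = \frac{2452499}{2636660} + \frac{265585815}{44402} = \frac{350184195419249}{58536488660}$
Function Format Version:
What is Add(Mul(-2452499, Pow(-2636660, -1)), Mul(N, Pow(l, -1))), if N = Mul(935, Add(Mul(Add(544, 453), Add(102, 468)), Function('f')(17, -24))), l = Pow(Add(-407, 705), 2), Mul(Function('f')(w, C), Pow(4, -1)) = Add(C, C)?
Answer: Rational(350184195419249, 58536488660) ≈ 5982.3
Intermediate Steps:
Function('f')(w, C) = Mul(8, C) (Function('f')(w, C) = Mul(4, Add(C, C)) = Mul(4, Mul(2, C)) = Mul(8, C))
l = 88804 (l = Pow(298, 2) = 88804)
N = 531171630 (N = Mul(935, Add(Mul(Add(544, 453), Add(102, 468)), Mul(8, -24))) = Mul(935, Add(Mul(997, 570), -192)) = Mul(935, Add(568290, -192)) = Mul(935, 568098) = 531171630)
Add(Mul(-2452499, Pow(-2636660, -1)), Mul(N, Pow(l, -1))) = Add(Mul(-2452499, Pow(-2636660, -1)), Mul(531171630, Pow(88804, -1))) = Add(Mul(-2452499, Rational(-1, 2636660)), Mul(531171630, Rational(1, 88804))) = Add(Rational(2452499, 2636660), Rational(265585815, 44402)) = Rational(350184195419249, 58536488660)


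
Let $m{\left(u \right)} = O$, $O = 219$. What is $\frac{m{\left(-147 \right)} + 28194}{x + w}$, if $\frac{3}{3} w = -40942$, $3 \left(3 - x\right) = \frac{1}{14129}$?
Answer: $- \frac{15640803}{22536122} \approx -0.69403$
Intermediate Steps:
$m{\left(u \right)} = 219$
$x = \frac{127160}{42387}$ ($x = 3 - \frac{1}{3 \cdot 14129} = 3 - \frac{1}{42387} = \frac{127160}{42387} \approx 3.0$)
$w = -40942$
$\frac{m{\left(-147 \right)} + 28194}{x + w} = \frac{219 + 28194}{\frac{127160}{42387} - 40942} = \frac{28413}{- \frac{1735281394}{42387}} = 28413 \left(- \frac{42387}{1735281394}\right) = - \frac{15640803}{22536122}$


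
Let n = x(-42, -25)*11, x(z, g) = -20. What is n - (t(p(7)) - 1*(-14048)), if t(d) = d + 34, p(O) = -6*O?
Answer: -14260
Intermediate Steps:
n = -220 (n = -20*11 = -220)
t(d) = 34 + d
n - (t(p(7)) - 1*(-14048)) = -220 - ((34 - 6*7) - 1*(-14048)) = -220 - ((34 - 42) + 14048) = -220 - (-8 + 14048) = -220 - 1*14040 = -220 - 14040 = -14260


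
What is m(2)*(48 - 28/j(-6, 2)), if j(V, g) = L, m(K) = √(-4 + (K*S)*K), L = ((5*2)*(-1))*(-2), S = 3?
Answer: 466*√2/5 ≈ 131.80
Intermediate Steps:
L = 20 (L = (10*(-1))*(-2) = -10*(-2) = 20)
m(K) = √(-4 + 3*K²) (m(K) = √(-4 + (K*3)*K) = √(-4 + (3*K)*K) = √(-4 + 3*K²))
j(V, g) = 20
m(2)*(48 - 28/j(-6, 2)) = √(-4 + 3*2²)*(48 - 28/20) = √(-4 + 3*4)*(48 - 28*1/20) = √(-4 + 12)*(48 - 7/5) = √8*(233/5) = (2*√2)*(233/5) = 466*√2/5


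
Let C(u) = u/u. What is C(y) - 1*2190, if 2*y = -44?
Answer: -2189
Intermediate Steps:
y = -22 (y = (½)*(-44) = -22)
C(u) = 1
C(y) - 1*2190 = 1 - 1*2190 = 1 - 2190 = -2189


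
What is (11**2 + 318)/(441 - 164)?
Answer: 439/277 ≈ 1.5848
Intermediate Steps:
(11**2 + 318)/(441 - 164) = (121 + 318)/277 = 439*(1/277) = 439/277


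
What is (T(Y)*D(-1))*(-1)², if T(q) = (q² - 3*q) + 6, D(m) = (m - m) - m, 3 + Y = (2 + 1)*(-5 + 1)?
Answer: 276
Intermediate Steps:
Y = -15 (Y = -3 + (2 + 1)*(-5 + 1) = -3 + 3*(-4) = -3 - 12 = -15)
D(m) = -m (D(m) = 0 - m = -m)
T(q) = 6 + q² - 3*q
(T(Y)*D(-1))*(-1)² = ((6 + (-15)² - 3*(-15))*(-1*(-1)))*(-1)² = ((6 + 225 + 45)*1)*1 = (276*1)*1 = 276*1 = 276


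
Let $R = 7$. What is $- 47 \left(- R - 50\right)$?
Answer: $2679$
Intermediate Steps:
$- 47 \left(- R - 50\right) = - 47 \left(\left(-1\right) 7 - 50\right) = - 47 \left(-7 - 50\right) = \left(-47\right) \left(-57\right) = 2679$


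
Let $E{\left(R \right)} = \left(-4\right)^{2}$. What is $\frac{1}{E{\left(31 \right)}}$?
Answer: $\frac{1}{16} \approx 0.0625$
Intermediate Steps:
$E{\left(R \right)} = 16$
$\frac{1}{E{\left(31 \right)}} = \frac{1}{16}$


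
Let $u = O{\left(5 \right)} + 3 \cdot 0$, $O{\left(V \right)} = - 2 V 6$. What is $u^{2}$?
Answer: $3600$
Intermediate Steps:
$O{\left(V \right)} = - 12 V$
$u = -60$ ($u = \left(-12\right) 5 + 3 \cdot 0 = -60 + 0 = -60$)
$u^{2} = \left(-60\right)^{2} = 3600$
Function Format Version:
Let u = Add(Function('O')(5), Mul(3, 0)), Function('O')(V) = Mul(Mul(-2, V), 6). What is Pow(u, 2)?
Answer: 3600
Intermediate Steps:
Function('O')(V) = Mul(-12, V)
u = -60 (u = Add(Mul(-12, 5), Mul(3, 0)) = Add(-60, 0) = -60)
Pow(u, 2) = Pow(-60, 2) = 3600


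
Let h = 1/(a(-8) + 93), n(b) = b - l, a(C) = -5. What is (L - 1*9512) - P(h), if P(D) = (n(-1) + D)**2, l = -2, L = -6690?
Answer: -125476209/7744 ≈ -16203.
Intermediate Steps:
n(b) = 2 + b (n(b) = b - 1*(-2) = b + 2 = 2 + b)
h = 1/88 (h = 1/(-5 + 93) = 1/88 ≈ 0.011364)
P(D) = (1 + D)**2 (P(D) = ((2 - 1) + D)**2 = (1 + D)**2)
(L - 1*9512) - P(h) = (-6690 - 1*9512) - (1 + 1/88)**2 = (-6690 - 9512) - (89/88)**2 = -16202 - 1*7921/7744 = -16202 - 7921/7744 = -125476209/7744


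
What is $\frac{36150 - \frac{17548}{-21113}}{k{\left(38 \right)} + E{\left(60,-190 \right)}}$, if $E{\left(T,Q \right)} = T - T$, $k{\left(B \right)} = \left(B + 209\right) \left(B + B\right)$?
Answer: $\frac{381626249}{198166618} \approx 1.9258$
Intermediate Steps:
$k{\left(B \right)} = 2 B \left(209 + B\right)$ ($k{\left(B \right)} = \left(209 + B\right) 2 B = 2 B \left(209 + B\right)$)
$E{\left(T,Q \right)} = 0$
$\frac{36150 - \frac{17548}{-21113}}{k{\left(38 \right)} + E{\left(60,-190 \right)}} = \frac{36150 - \frac{17548}{-21113}}{2 \cdot 38 \left(209 + 38\right) + 0} = \frac{36150 - - \frac{17548}{21113}}{2 \cdot 38 \cdot 247 + 0} = \frac{36150 + \frac{17548}{21113}}{18772 + 0} = \frac{763252498}{21113 \cdot 18772} = \frac{763252498}{21113} \cdot \frac{1}{18772} = \frac{381626249}{198166618}$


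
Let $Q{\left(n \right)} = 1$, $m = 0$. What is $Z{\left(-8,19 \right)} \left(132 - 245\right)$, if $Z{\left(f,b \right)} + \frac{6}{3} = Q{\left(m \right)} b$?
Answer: $-1921$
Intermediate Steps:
$Z{\left(f,b \right)} = -2 + b$ ($Z{\left(f,b \right)} = -2 + 1 b = -2 + b$)
$Z{\left(-8,19 \right)} \left(132 - 245\right) = \left(-2 + 19\right) \left(132 - 245\right) = 17 \left(-113\right) = -1921$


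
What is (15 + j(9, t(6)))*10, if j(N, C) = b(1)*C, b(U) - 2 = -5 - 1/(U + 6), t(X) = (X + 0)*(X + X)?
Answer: -14790/7 ≈ -2112.9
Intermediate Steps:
t(X) = 2*X**2 (t(X) = X*(2*X) = 2*X**2)
b(U) = -3 - 1/(6 + U) (b(U) = 2 + (-5 - 1/(U + 6)) = 2 + (-5 - 1/(6 + U)) = -3 - 1/(6 + U))
j(N, C) = -22*C/7 (j(N, C) = ((-19 - 3*1)/(6 + 1))*C = ((-19 - 3)/7)*C = ((1/7)*(-22))*C = -22*C/7)
(15 + j(9, t(6)))*10 = (15 - 44*6**2/7)*10 = (15 - 44*36/7)*10 = (15 - 22/7*72)*10 = (15 - 1584/7)*10 = -1479/7*10 = -14790/7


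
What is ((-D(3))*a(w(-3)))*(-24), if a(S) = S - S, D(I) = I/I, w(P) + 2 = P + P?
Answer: 0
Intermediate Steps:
w(P) = -2 + 2*P (w(P) = -2 + (P + P) = -2 + 2*P)
D(I) = 1
a(S) = 0
((-D(3))*a(w(-3)))*(-24) = (-1*1*0)*(-24) = -1*0*(-24) = 0*(-24) = 0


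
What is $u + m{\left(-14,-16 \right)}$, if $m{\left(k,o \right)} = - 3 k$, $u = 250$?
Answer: $292$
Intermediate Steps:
$u + m{\left(-14,-16 \right)} = 250 - -42 = 250 + 42 = 292$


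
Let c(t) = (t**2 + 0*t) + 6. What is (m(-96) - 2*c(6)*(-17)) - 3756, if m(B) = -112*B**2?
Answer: -1034520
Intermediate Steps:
c(t) = 6 + t**2 (c(t) = (t**2 + 0) + 6 = t**2 + 6 = 6 + t**2)
(m(-96) - 2*c(6)*(-17)) - 3756 = (-112*(-96)**2 - 2*(6 + 6**2)*(-17)) - 3756 = (-112*9216 - 2*(6 + 36)*(-17)) - 3756 = (-1032192 - 2*42*(-17)) - 3756 = (-1032192 - 84*(-17)) - 3756 = (-1032192 + 1428) - 3756 = -1030764 - 3756 = -1034520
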